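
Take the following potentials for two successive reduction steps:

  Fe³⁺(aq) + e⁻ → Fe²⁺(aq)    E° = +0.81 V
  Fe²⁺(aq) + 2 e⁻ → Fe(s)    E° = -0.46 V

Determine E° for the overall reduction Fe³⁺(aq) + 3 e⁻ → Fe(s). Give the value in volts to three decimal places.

-0.037 V

Adding the free-energy changes (−nFE°) of the two steps gives −n₃FE°₃ = −n₁FE°₁ − n₂FE°₂.
E°₃ = (1×+0.81 + 2×-0.46) / 3 = (-0.110) / 3 = -0.037 V.
Simply averaging or adding the two E° values would be wrong; the electron-weighted sum is required.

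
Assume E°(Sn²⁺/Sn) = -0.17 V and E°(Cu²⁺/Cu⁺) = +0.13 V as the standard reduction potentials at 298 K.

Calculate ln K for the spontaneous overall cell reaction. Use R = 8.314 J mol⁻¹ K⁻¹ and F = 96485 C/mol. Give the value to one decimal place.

Cathode: Cu²⁺/Cu⁺; anode: Sn²⁺/Sn. E°cell = (+0.13) − (-0.17) = +0.30 V, with n = 2.
ΔG° = −nFE° = −RT ln K, so ln K = nFE°/(RT) = (2)(96485)(+0.30) / ((8.314)(298)) = 23.366.

23.4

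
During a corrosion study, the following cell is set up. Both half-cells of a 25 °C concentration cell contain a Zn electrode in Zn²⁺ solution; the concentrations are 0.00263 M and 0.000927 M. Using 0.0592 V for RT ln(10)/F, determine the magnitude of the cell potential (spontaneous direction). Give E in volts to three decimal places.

+0.013 V

For a concentration cell E°cell = 0. The 0.00263 M side is the cathode (reduction is favoured where [Zn²⁺] is higher).
With n = 2, E = −(0.0592/2) log([Zn²⁺]ₐₙ/[Zn²⁺]꜀ₐₜ) = −(0.0592/2) log(0.000927/0.00263) = −(0.0592/2)(-0.453) = +0.013 V.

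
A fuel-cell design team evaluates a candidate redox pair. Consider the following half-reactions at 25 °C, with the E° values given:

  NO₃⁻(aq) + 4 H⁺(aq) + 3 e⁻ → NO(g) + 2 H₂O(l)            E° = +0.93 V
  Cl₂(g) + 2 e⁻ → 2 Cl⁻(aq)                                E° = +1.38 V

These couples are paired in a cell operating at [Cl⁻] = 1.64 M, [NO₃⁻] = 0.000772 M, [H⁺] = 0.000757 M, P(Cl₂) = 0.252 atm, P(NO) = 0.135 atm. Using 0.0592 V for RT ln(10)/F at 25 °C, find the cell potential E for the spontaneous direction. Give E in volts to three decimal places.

+0.710 V

Cl₂/Cl⁻ is the cathode (higher E°), NO₃⁻/NO the anode: E°cell = +1.38 − (+0.93) = +0.45 V, n = 6.
Overall: 3 Cl₂(g) + 2 NO(g) + 4 H₂O(l) → 6 Cl⁻(aq) + 2 NO₃⁻(aq) + 8 H⁺(aq)
Q = [Cl⁻]^6·[NO₃⁻]^2·[H⁺]^8 / (P(Cl₂)^3·P(NO)^2); log Q = -26.368.
E = E° − (0.0592/n) log Q = +0.45 − (0.0592/6)(-26.368) = +0.710 V.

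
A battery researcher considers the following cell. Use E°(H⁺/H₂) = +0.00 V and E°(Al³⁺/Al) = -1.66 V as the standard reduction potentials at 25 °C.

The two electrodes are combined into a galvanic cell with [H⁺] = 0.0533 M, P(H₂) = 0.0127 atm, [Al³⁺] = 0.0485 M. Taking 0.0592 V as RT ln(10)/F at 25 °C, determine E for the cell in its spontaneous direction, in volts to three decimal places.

+1.667 V

H⁺/H₂ is the cathode (higher E°), Al³⁺/Al the anode: E°cell = +0.00 − (-1.66) = +1.66 V, n = 6.
Overall: 6 H⁺(aq) + 2 Al(s) → 3 H₂(g) + 2 Al³⁺(aq)
Q = P(H₂)^3·[Al³⁺]^2 / ([H⁺]^6); log Q = -0.677.
E = E° − (0.0592/n) log Q = +1.66 − (0.0592/6)(-0.677) = +1.667 V.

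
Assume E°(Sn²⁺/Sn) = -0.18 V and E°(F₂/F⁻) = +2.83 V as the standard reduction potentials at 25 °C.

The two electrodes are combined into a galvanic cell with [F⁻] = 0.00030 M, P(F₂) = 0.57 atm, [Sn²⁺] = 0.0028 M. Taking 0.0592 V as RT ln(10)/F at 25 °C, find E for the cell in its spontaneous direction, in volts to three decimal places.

+3.287 V

F₂/F⁻ is the cathode (higher E°), Sn²⁺/Sn the anode: E°cell = +2.83 − (-0.18) = +3.01 V, n = 2.
Overall: F₂(g) + Sn(s) → 2 F⁻(aq) + Sn²⁺(aq)
Q = [F⁻]^2·[Sn²⁺] / (P(F₂)); log Q = -9.354.
E = E° − (0.0592/n) log Q = +3.01 − (0.0592/2)(-9.354) = +3.287 V.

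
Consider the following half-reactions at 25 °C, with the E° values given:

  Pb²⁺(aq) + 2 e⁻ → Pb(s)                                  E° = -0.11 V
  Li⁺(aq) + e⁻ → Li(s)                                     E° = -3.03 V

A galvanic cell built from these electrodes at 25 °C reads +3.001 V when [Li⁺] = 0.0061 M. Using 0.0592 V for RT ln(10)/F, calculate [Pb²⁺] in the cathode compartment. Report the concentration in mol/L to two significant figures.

Pb²⁺/Pb is the cathode, Li⁺/Li the anode: E°cell = +2.92 V, n = 2.
Overall reaction: Pb²⁺(aq) + 2 Li(s) → Pb(s) + 2 Li⁺(aq); Q = [Li⁺]^2/[Pb²⁺]^1.
From E = E° − (0.0592/n) log Q: log Q = (E° − E)·n/0.0592 = (+2.92 − (+3.001))·2/0.0592 = -2.7365.
So 1·log[Pb²⁺] = 2·log(0.0061) − log Q = -4.4293 − (-2.7365) = -1.6928; [Pb²⁺] = 10^(-1.6928) ≈ 0.020 M.

0.020 M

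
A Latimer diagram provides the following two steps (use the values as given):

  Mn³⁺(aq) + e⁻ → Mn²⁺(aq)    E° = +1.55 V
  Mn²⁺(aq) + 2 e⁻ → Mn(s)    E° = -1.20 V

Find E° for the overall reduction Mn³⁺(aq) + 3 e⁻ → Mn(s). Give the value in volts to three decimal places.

-0.283 V

Standard free energies of sequential steps add: ΔG°₃ = ΔG°₁ + ΔG°₂, so n₃E°₃ = n₁E°₁ + n₂E°₂.
E°₃ = (1×+1.55 + 2×-1.20) / 3 = (-0.850) / 3 = -0.283 V.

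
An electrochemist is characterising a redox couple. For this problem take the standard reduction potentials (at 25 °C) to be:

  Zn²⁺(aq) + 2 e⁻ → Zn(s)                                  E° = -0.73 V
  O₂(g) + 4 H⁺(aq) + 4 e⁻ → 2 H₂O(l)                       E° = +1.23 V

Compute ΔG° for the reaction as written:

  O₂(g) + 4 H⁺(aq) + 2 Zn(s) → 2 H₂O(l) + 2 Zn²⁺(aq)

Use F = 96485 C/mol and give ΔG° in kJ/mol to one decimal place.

-756.4 kJ/mol

As written, O₂/H₂O is reduced (cathode) and Zn²⁺/Zn is oxidised (anode), so E°cell = (+1.23) − (-0.73) = +1.96 V.
Balancing electrons gives n = 4.
ΔG° = −nFE° = −(4)(96485)(+1.96) = -756,442 J = -756.4 kJ/mol.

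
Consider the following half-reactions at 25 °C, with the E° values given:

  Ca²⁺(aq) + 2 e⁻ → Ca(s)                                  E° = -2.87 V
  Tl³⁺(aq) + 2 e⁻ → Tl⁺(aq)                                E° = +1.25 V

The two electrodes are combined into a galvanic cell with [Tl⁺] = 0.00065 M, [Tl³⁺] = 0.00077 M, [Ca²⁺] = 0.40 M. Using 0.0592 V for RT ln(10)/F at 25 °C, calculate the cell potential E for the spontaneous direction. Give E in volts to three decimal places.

Tl³⁺/Tl⁺ is the cathode (higher E°), Ca²⁺/Ca the anode: E°cell = +1.25 − (-2.87) = +4.12 V, n = 2.
Overall: Tl³⁺(aq) + Ca(s) → Tl⁺(aq) + Ca²⁺(aq)
Q = [Tl⁺]·[Ca²⁺] / ([Tl³⁺]); log Q = -0.472.
E = E° − (0.0592/n) log Q = +4.12 − (0.0592/2)(-0.472) = +4.134 V.

+4.134 V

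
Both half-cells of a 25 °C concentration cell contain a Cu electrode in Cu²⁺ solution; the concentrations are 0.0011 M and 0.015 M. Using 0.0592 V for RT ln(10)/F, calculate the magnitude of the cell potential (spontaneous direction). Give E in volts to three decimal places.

+0.034 V

For a concentration cell E°cell = 0. The 0.015 M side is the cathode (reduction is favoured where [Cu²⁺] is higher).
With n = 2, E = −(0.0592/2) log([Cu²⁺]ₐₙ/[Cu²⁺]꜀ₐₜ) = −(0.0592/2) log(0.0011/0.015) = −(0.0592/2)(-1.135) = +0.034 V.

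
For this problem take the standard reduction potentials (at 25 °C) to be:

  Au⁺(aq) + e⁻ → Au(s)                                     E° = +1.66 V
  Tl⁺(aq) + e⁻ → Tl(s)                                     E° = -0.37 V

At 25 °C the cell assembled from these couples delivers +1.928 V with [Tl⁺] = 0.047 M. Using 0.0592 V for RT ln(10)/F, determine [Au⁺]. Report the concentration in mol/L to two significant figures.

0.00089 M

Au⁺/Au is the cathode, Tl⁺/Tl the anode: E°cell = +2.03 V, n = 1.
Overall reaction: Au⁺(aq) + Tl(s) → Au(s) + Tl⁺(aq); Q = [Tl⁺]^1/[Au⁺]^1.
From E = E° − (0.0592/n) log Q: log Q = (E° − E)·n/0.0592 = (+2.03 − (+1.928))·1/0.0592 = 1.7230.
So 1·log[Au⁺] = 1·log(0.047) − log Q = -1.3279 − (1.7230) = -3.0509; [Au⁺] = 10^(-3.0509) ≈ 0.00089 M.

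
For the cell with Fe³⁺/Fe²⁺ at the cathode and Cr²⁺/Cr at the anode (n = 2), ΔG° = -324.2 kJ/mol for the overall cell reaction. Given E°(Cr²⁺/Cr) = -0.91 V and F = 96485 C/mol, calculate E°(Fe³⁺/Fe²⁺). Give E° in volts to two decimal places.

+0.77 V

E°cell = −ΔG°/(nF) = −(-324.2×10³)/((2)(96485)) = +1.680 V.
Since Fe³⁺/Fe²⁺ is the cathode and Cr²⁺/Cr the anode, E°cell = E°(Fe³⁺/Fe²⁺) − E°(Cr²⁺/Cr).
So E°(Fe³⁺/Fe²⁺) = E°cell + E°(Cr²⁺/Cr) = +1.680 + (-0.91) = +0.77 V.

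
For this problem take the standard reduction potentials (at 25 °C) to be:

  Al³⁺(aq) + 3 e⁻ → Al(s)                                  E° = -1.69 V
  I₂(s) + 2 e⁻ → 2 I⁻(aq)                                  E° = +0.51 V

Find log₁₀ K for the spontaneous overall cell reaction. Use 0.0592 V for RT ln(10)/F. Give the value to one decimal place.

Cathode: I₂/I⁻; anode: Al³⁺/Al. E°cell = +2.20 V, n = 6.
log K = nE°cell / 0.0592 = (6)(+2.20) / 0.0592 = 223.0.

223.0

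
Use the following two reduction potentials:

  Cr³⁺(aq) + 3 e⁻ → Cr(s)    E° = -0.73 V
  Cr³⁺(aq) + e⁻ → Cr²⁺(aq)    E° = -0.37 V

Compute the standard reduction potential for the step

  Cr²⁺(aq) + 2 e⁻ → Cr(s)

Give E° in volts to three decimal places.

Sequential free energies add, so n₃E°₃ = n₁E°₁ + n₂E°₂.
With n₃ = 3, and the known step contributing 1×(-0.37) V, the unknown satisfies 2·E° = 3×(-0.73) − 1×(-0.37) = -1.820.
E° = -1.820 / 2 = -0.910 V.

-0.910 V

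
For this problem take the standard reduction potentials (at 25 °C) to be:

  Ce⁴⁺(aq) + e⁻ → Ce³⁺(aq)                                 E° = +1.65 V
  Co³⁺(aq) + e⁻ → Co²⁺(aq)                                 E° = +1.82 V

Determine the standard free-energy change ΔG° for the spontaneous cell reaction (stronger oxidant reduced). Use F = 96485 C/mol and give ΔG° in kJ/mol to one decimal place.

-16.4 kJ/mol

Co³⁺/Co²⁺ (E° = +1.82 V) is the cathode; Ce⁴⁺/Ce³⁺ (E° = +1.65 V) is the anode, so E°cell = +0.17 V.
Balancing electrons gives n = 1 (lcm of 1 and 1).
ΔG° = −nFE° = −(1)(96485)(+0.17) = -16,402 J = -16.4 kJ/mol.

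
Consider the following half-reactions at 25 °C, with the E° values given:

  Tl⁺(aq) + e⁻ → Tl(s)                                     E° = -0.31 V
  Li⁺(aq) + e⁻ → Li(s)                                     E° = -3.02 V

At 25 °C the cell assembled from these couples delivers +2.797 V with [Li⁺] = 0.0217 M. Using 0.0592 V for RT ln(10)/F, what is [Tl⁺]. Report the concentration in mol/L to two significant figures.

Tl⁺/Tl is the cathode, Li⁺/Li the anode: E°cell = +2.71 V, n = 1.
Overall reaction: Tl⁺(aq) + Li(s) → Tl(s) + Li⁺(aq); Q = [Li⁺]^1/[Tl⁺]^1.
From E = E° − (0.0592/n) log Q: log Q = (E° − E)·n/0.0592 = (+2.71 − (+2.797))·1/0.0592 = -1.4696.
So 1·log[Tl⁺] = 1·log(0.0217) − log Q = -1.6635 − (-1.4696) = -0.1939; [Tl⁺] = 10^(-0.1939) ≈ 0.64 M.

0.64 M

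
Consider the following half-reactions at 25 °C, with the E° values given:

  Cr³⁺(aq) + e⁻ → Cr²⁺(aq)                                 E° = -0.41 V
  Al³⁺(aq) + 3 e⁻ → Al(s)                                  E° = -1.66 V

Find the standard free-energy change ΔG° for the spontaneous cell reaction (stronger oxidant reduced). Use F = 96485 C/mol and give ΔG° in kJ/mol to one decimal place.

-361.8 kJ/mol

Cr³⁺/Cr²⁺ (E° = -0.41 V) is the cathode; Al³⁺/Al (E° = -1.66 V) is the anode, so E°cell = +1.25 V.
Balancing electrons gives n = 3 (lcm of 1 and 3).
ΔG° = −nFE° = −(3)(96485)(+1.25) = -361,819 J = -361.8 kJ/mol.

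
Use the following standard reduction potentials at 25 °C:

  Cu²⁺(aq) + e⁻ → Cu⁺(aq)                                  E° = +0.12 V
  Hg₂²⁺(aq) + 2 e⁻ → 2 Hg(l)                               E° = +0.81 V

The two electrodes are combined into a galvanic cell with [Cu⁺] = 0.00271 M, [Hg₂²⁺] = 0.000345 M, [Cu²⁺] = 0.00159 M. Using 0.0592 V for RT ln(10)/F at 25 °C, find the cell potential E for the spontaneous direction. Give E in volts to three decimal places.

Hg₂²⁺/Hg is the cathode (higher E°), Cu²⁺/Cu⁺ the anode: E°cell = +0.81 − (+0.12) = +0.69 V, n = 2.
Overall: Hg₂²⁺(aq) + 2 Cu⁺(aq) → 2 Hg(l) + 2 Cu²⁺(aq)
Q = [Cu²⁺]^2 / ([Hg₂²⁺]·[Cu⁺]^2); log Q = 2.999.
E = E° − (0.0592/n) log Q = +0.69 − (0.0592/2)(2.999) = +0.601 V.

+0.601 V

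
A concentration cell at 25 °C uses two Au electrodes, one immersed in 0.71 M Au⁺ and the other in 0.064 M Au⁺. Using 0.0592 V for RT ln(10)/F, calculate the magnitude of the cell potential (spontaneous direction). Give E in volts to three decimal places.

+0.062 V

For a concentration cell E°cell = 0. The 0.71 M side is the cathode (reduction is favoured where [Au⁺] is higher).
With n = 1, E = −(0.0592/1) log([Au⁺]ₐₙ/[Au⁺]꜀ₐₜ) = −(0.0592/1) log(0.064/0.71) = −(0.0592/1)(-1.045) = +0.062 V.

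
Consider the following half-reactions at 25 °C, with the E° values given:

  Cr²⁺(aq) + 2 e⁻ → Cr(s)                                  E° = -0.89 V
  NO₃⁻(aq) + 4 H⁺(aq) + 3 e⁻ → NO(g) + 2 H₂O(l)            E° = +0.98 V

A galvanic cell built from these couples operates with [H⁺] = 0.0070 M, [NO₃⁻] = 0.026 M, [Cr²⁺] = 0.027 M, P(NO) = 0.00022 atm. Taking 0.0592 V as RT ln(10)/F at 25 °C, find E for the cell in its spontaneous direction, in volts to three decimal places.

NO₃⁻/NO is the cathode (higher E°), Cr²⁺/Cr the anode: E°cell = +0.98 − (-0.89) = +1.87 V, n = 6.
Overall: 2 NO₃⁻(aq) + 8 H⁺(aq) + 3 Cr(s) → 2 NO(g) + 4 H₂O(l) + 3 Cr²⁺(aq)
Q = P(NO)^2·[Cr²⁺]^3 / ([NO₃⁻]^2·[H⁺]^8); log Q = 8.388.
E = E° − (0.0592/n) log Q = +1.87 − (0.0592/6)(8.388) = +1.787 V.

+1.787 V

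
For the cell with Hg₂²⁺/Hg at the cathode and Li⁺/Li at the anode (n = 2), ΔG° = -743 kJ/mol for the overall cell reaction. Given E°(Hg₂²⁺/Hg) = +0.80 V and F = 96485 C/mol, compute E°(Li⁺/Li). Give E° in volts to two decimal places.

E°cell = −ΔG°/(nF) = −(-743×10³)/((2)(96485)) = +3.850 V.
Since Hg₂²⁺/Hg is the cathode and Li⁺/Li the anode, E°cell = E°(Hg₂²⁺/Hg) − E°(Li⁺/Li).
So E°(Li⁺/Li) = E°(Hg₂²⁺/Hg) − E°cell = (+0.80) − (+3.850) = -3.05 V.

-3.05 V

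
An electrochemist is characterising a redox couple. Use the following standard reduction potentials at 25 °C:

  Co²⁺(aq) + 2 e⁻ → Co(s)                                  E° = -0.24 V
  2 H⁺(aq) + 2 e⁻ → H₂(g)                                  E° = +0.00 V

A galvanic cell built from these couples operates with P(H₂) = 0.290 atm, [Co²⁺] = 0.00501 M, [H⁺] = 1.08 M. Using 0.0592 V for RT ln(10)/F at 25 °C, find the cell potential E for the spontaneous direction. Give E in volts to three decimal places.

H⁺/H₂ is the cathode (higher E°), Co²⁺/Co the anode: E°cell = +0.00 − (-0.24) = +0.24 V, n = 2.
Overall: 2 H⁺(aq) + Co(s) → H₂(g) + Co²⁺(aq)
Q = P(H₂)·[Co²⁺] / ([H⁺]^2); log Q = -2.905.
E = E° − (0.0592/n) log Q = +0.24 − (0.0592/2)(-2.905) = +0.326 V.

+0.326 V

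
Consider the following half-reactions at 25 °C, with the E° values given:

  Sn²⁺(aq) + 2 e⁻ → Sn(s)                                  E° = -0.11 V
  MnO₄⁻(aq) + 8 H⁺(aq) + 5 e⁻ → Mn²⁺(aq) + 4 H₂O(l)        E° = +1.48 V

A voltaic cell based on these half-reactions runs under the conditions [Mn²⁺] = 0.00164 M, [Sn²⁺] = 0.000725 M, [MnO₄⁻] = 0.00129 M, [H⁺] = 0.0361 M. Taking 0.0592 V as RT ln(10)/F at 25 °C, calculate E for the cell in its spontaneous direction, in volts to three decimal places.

MnO₄⁻/Mn²⁺ is the cathode (higher E°), Sn²⁺/Sn the anode: E°cell = +1.48 − (-0.11) = +1.59 V, n = 10.
Overall: 2 MnO₄⁻(aq) + 16 H⁺(aq) + 5 Sn(s) → 2 Mn²⁺(aq) + 8 H₂O(l) + 5 Sn²⁺(aq)
Q = [Mn²⁺]^2·[Sn²⁺]^5 / ([MnO₄⁻]^2·[H⁺]^16); log Q = 7.590.
E = E° − (0.0592/n) log Q = +1.59 − (0.0592/10)(7.590) = +1.545 V.

+1.545 V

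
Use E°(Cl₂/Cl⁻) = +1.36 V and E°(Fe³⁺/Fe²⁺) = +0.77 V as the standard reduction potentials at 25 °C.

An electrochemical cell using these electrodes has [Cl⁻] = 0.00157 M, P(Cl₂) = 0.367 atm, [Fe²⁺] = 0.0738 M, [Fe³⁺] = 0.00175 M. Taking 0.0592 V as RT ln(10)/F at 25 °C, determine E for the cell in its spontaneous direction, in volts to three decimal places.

Cl₂/Cl⁻ is the cathode (higher E°), Fe³⁺/Fe²⁺ the anode: E°cell = +1.36 − (+0.77) = +0.59 V, n = 2.
Overall: Cl₂(g) + 2 Fe²⁺(aq) → 2 Cl⁻(aq) + 2 Fe³⁺(aq)
Q = [Cl⁻]^2·[Fe³⁺]^2 / (P(Cl₂)·[Fe²⁺]^2); log Q = -8.423.
E = E° − (0.0592/n) log Q = +0.59 − (0.0592/2)(-8.423) = +0.839 V.

+0.839 V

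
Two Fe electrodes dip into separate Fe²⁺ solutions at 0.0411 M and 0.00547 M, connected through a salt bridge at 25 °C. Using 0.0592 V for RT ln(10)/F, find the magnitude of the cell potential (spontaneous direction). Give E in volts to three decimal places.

For a concentration cell E°cell = 0. The 0.0411 M side is the cathode (reduction is favoured where [Fe²⁺] is higher).
With n = 2, E = −(0.0592/2) log([Fe²⁺]ₐₙ/[Fe²⁺]꜀ₐₜ) = −(0.0592/2) log(0.00547/0.0411) = −(0.0592/2)(-0.876) = +0.026 V.

+0.026 V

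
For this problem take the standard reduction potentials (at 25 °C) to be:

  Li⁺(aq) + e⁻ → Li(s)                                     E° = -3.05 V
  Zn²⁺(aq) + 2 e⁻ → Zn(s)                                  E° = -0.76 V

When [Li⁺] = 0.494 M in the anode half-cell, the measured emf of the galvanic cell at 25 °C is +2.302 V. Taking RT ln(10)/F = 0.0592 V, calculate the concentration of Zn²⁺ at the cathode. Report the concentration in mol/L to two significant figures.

0.62 M

Zn²⁺/Zn is the cathode, Li⁺/Li the anode: E°cell = +2.29 V, n = 2.
Overall reaction: Zn²⁺(aq) + 2 Li(s) → Zn(s) + 2 Li⁺(aq); Q = [Li⁺]^2/[Zn²⁺]^1.
From E = E° − (0.0592/n) log Q: log Q = (E° − E)·n/0.0592 = (+2.29 − (+2.302))·2/0.0592 = -0.4054.
So 1·log[Zn²⁺] = 2·log(0.494) − log Q = -0.6125 − (-0.4054) = -0.2071; [Zn²⁺] = 10^(-0.2071) ≈ 0.62 M.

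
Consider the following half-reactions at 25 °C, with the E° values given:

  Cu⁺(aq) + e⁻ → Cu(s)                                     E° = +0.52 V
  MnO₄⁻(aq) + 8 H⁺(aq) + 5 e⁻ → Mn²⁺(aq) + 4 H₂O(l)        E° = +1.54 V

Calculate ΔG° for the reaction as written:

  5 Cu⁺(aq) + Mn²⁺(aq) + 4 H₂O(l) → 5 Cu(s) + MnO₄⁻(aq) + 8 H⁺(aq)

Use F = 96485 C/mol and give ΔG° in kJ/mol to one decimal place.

As written, Cu⁺/Cu is reduced (cathode) and MnO₄⁻/Mn²⁺ is oxidised (anode), so E°cell = (+0.52) − (+1.54) = -1.02 V.
Balancing electrons gives n = 5.
ΔG° = −nFE° = −(5)(96485)(-1.02) = 492,074 J = +492.1 kJ/mol.

+492.1 kJ/mol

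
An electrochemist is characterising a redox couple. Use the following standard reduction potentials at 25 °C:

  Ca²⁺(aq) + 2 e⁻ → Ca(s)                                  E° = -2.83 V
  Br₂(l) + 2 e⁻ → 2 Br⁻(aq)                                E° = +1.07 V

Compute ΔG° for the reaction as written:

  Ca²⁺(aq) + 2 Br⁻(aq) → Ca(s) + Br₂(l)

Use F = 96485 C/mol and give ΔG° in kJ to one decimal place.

+752.6 kJ

As written, Ca²⁺/Ca is reduced (cathode) and Br₂/Br⁻ is oxidised (anode), so E°cell = (-2.83) − (+1.07) = -3.90 V.
Balancing electrons gives n = 2.
ΔG° = −nFE° = −(2)(96485)(-3.90) = 752,583 J = +752.6 kJ.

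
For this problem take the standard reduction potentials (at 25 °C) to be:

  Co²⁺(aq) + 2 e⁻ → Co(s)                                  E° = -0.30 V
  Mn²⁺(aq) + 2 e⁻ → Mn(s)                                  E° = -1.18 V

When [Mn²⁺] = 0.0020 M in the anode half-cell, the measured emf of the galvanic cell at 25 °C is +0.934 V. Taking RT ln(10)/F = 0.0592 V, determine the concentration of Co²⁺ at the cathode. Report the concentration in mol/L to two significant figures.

0.13 M

Co²⁺/Co is the cathode, Mn²⁺/Mn the anode: E°cell = +0.88 V, n = 2.
Overall reaction: Co²⁺(aq) + Mn(s) → Co(s) + Mn²⁺(aq); Q = [Mn²⁺]^1/[Co²⁺]^1.
From E = E° − (0.0592/n) log Q: log Q = (E° − E)·n/0.0592 = (+0.88 − (+0.934))·2/0.0592 = -1.8243.
So 1·log[Co²⁺] = 1·log(0.002) − log Q = -2.6990 − (-1.8243) = -0.8747; [Co²⁺] = 10^(-0.8747) ≈ 0.13 M.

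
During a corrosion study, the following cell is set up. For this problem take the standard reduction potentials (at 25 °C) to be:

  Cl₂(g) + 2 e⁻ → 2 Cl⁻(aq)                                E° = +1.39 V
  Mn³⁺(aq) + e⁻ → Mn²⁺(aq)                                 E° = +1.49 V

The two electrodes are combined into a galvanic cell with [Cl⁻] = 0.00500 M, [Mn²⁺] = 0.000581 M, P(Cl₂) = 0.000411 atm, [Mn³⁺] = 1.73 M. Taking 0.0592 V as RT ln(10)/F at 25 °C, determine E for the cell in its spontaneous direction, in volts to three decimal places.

Mn³⁺/Mn²⁺ is the cathode (higher E°), Cl₂/Cl⁻ the anode: E°cell = +1.49 − (+1.39) = +0.10 V, n = 2.
Overall: 2 Mn³⁺(aq) + 2 Cl⁻(aq) → 2 Mn²⁺(aq) + Cl₂(g)
Q = [Mn²⁺]^2·P(Cl₂) / ([Mn³⁺]^2·[Cl⁻]^2); log Q = -5.732.
E = E° − (0.0592/n) log Q = +0.10 − (0.0592/2)(-5.732) = +0.270 V.

+0.270 V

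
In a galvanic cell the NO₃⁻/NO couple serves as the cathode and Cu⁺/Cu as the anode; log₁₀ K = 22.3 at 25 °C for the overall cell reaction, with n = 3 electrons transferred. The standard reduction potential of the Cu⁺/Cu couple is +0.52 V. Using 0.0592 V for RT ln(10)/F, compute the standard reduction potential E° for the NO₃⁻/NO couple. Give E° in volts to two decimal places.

E°cell = (0.0592/n)·log K = (0.0592/3)(22.3) = +0.440 V.
Since NO₃⁻/NO is the cathode and Cu⁺/Cu the anode, E°cell = E°(NO₃⁻/NO) − E°(Cu⁺/Cu).
So E°(NO₃⁻/NO) = E°cell + E°(Cu⁺/Cu) = +0.440 + (+0.52) = +0.96 V.

+0.96 V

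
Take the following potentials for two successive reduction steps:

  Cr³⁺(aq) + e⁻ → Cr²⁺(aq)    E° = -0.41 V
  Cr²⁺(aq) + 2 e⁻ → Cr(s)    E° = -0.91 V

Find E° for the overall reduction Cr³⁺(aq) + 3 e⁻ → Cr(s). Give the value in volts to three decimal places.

Since ΔG° = −nFE° is additive over sequential reductions, n₃E°₃ = n₁E°₁ + n₂E°₂.
E°₃ = (1×-0.41 + 2×-0.91) / 3 = (-2.230) / 3 = -0.743 V.

-0.743 V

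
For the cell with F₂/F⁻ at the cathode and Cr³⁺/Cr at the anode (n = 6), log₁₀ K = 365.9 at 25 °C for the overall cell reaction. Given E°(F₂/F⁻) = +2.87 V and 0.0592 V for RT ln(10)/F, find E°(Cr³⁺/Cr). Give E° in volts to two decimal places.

E°cell = (0.0592/n)·log K = (0.0592/6)(365.9) = +3.610 V.
Since F₂/F⁻ is the cathode and Cr³⁺/Cr the anode, E°cell = E°(F₂/F⁻) − E°(Cr³⁺/Cr).
So E°(Cr³⁺/Cr) = E°(F₂/F⁻) − E°cell = (+2.87) − (+3.610) = -0.74 V.

-0.74 V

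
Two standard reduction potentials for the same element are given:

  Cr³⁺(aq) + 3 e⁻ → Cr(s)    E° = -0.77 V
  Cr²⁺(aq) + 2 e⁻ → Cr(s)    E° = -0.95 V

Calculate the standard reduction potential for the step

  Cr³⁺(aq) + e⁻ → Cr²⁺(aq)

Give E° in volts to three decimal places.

-0.410 V

Sequential free energies add, so n₃E°₃ = n₁E°₁ + n₂E°₂.
With n₃ = 3, and the known step contributing 2×(-0.95) V, the unknown satisfies 1·E° = 3×(-0.77) − 2×(-0.95) = -0.410.
E° = -0.410 / 1 = -0.410 V.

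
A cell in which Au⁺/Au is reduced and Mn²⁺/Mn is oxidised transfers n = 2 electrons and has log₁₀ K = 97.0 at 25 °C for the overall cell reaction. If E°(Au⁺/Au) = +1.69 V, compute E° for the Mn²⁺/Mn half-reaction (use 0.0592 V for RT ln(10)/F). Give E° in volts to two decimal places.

E°cell = (0.0592/n)·log K = (0.0592/2)(97.0) = +2.871 V.
Since Au⁺/Au is the cathode and Mn²⁺/Mn the anode, E°cell = E°(Au⁺/Au) − E°(Mn²⁺/Mn).
So E°(Mn²⁺/Mn) = E°(Au⁺/Au) − E°cell = (+1.69) − (+2.871) = -1.18 V.

-1.18 V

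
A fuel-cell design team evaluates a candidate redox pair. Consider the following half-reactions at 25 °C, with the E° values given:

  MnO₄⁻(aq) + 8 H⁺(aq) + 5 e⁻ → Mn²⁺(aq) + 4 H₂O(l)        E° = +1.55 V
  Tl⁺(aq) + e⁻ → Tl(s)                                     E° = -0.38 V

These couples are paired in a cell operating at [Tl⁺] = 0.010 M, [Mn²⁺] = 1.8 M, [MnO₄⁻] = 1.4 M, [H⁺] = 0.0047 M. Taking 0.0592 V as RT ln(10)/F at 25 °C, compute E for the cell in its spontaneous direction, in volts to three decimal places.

+1.827 V

MnO₄⁻/Mn²⁺ is the cathode (higher E°), Tl⁺/Tl the anode: E°cell = +1.55 − (-0.38) = +1.93 V, n = 5.
Overall: MnO₄⁻(aq) + 8 H⁺(aq) + 5 Tl(s) → Mn²⁺(aq) + 4 H₂O(l) + 5 Tl⁺(aq)
Q = [Mn²⁺]·[Tl⁺]^5 / ([MnO₄⁻]·[H⁺]^8); log Q = 8.732.
E = E° − (0.0592/n) log Q = +1.93 − (0.0592/5)(8.732) = +1.827 V.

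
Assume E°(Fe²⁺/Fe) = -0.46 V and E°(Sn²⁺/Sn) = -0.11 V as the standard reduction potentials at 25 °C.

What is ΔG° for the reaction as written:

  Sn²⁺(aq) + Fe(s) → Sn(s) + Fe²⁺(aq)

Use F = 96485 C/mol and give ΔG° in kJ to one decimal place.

As written, Sn²⁺/Sn is reduced (cathode) and Fe²⁺/Fe is oxidised (anode), so E°cell = (-0.11) − (-0.46) = +0.35 V.
Balancing electrons gives n = 2.
ΔG° = −nFE° = −(2)(96485)(+0.35) = -67,540 J = -67.5 kJ.

-67.5 kJ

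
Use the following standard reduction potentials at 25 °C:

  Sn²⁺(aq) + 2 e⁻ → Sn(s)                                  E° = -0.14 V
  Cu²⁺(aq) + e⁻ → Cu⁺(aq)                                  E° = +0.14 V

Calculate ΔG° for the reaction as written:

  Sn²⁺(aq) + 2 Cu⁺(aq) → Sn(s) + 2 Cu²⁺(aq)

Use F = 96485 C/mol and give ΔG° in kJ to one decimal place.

+54.0 kJ

As written, Sn²⁺/Sn is reduced (cathode) and Cu²⁺/Cu⁺ is oxidised (anode), so E°cell = (-0.14) − (+0.14) = -0.28 V.
Balancing electrons gives n = 2.
ΔG° = −nFE° = −(2)(96485)(-0.28) = 54,032 J = +54.0 kJ.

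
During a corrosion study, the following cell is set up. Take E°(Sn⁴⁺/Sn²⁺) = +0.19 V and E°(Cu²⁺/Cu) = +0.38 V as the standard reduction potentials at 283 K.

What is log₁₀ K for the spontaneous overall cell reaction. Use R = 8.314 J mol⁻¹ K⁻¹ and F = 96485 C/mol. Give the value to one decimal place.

Cathode: Cu²⁺/Cu; anode: Sn⁴⁺/Sn²⁺. E°cell = (+0.38) − (+0.19) = +0.19 V, with n = 2.
ΔG° = −nFE° = −RT ln K, so ln K = nFE°/(RT) = (2)(96485)(+0.19) / ((8.314)(283)) = 15.583.
log₁₀ K = 15.583 / ln 10 = 6.8.

6.8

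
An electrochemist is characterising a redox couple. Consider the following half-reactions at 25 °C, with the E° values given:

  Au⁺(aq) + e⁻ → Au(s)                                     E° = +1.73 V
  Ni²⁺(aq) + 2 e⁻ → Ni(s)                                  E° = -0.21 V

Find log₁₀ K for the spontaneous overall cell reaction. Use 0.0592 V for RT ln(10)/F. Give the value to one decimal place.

65.5

Cathode: Au⁺/Au; anode: Ni²⁺/Ni. E°cell = +1.94 V, n = 2.
log K = nE°cell / 0.0592 = (2)(+1.94) / 0.0592 = 65.5.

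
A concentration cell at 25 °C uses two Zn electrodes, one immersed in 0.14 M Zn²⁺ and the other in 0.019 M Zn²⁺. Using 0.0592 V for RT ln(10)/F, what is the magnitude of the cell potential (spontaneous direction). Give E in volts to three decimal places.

+0.026 V

For a concentration cell E°cell = 0. The 0.14 M side is the cathode (reduction is favoured where [Zn²⁺] is higher).
With n = 2, E = −(0.0592/2) log([Zn²⁺]ₐₙ/[Zn²⁺]꜀ₐₜ) = −(0.0592/2) log(0.019/0.14) = −(0.0592/2)(-0.867) = +0.026 V.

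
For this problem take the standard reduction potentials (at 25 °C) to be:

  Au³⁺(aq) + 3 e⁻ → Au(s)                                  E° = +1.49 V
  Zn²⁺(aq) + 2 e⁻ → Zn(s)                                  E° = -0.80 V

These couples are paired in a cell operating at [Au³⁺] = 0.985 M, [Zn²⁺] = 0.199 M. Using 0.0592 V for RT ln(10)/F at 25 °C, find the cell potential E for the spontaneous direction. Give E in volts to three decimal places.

+2.311 V

Au³⁺/Au is the cathode (higher E°), Zn²⁺/Zn the anode: E°cell = +1.49 − (-0.80) = +2.29 V, n = 6.
Overall: 2 Au³⁺(aq) + 3 Zn(s) → 2 Au(s) + 3 Zn²⁺(aq)
Q = [Zn²⁺]^3 / ([Au³⁺]^2); log Q = -2.090.
E = E° − (0.0592/n) log Q = +2.29 − (0.0592/6)(-2.090) = +2.311 V.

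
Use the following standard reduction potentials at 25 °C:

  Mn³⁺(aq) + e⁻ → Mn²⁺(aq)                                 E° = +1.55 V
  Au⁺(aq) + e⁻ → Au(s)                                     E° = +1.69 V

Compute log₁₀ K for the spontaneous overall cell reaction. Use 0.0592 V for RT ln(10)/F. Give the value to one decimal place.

2.4

Cathode: Au⁺/Au; anode: Mn³⁺/Mn²⁺. E°cell = +0.14 V, n = 1.
log K = nE°cell / 0.0592 = (1)(+0.14) / 0.0592 = 2.4.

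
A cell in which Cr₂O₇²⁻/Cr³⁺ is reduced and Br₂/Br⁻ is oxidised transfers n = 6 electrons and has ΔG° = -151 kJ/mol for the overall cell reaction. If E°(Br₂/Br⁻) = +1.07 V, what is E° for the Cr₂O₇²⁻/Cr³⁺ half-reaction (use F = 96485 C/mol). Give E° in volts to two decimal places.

+1.33 V

E°cell = −ΔG°/(nF) = −(-151×10³)/((6)(96485)) = +0.261 V.
Since Cr₂O₇²⁻/Cr³⁺ is the cathode and Br₂/Br⁻ the anode, E°cell = E°(Cr₂O₇²⁻/Cr³⁺) − E°(Br₂/Br⁻).
So E°(Cr₂O₇²⁻/Cr³⁺) = E°cell + E°(Br₂/Br⁻) = +0.261 + (+1.07) = +1.33 V.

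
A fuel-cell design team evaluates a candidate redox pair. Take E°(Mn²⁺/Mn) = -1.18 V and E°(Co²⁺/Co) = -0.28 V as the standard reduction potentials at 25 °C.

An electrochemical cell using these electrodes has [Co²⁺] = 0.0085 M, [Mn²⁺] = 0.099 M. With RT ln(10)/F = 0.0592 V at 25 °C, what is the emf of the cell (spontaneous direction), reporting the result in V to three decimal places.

Co²⁺/Co is the cathode (higher E°), Mn²⁺/Mn the anode: E°cell = -0.28 − (-1.18) = +0.90 V, n = 2.
Overall: Co²⁺(aq) + Mn(s) → Co(s) + Mn²⁺(aq)
Q = [Mn²⁺] / ([Co²⁺]); log Q = 1.066.
E = E° − (0.0592/n) log Q = +0.90 − (0.0592/2)(1.066) = +0.868 V.

+0.868 V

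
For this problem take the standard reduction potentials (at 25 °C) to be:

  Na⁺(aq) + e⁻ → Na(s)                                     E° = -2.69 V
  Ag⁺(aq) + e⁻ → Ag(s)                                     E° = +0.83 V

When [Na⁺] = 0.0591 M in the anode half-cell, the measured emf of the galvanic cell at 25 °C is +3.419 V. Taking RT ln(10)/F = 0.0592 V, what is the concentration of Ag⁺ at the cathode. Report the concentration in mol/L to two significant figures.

Ag⁺/Ag is the cathode, Na⁺/Na the anode: E°cell = +3.52 V, n = 1.
Overall reaction: Ag⁺(aq) + Na(s) → Ag(s) + Na⁺(aq); Q = [Na⁺]^1/[Ag⁺]^1.
From E = E° − (0.0592/n) log Q: log Q = (E° − E)·n/0.0592 = (+3.52 − (+3.419))·1/0.0592 = 1.7061.
So 1·log[Ag⁺] = 1·log(0.0591) − log Q = -1.2284 − (1.7061) = -2.9345; [Ag⁺] = 10^(-2.9345) ≈ 0.0012 M.

0.0012 M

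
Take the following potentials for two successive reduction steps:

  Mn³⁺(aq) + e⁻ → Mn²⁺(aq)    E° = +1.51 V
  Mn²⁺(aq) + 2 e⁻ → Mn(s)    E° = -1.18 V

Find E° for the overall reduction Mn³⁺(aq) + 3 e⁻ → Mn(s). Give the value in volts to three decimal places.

-0.283 V

Adding the free-energy changes (−nFE°) of the two steps gives −n₃FE°₃ = −n₁FE°₁ − n₂FE°₂.
E°₃ = (1×+1.51 + 2×-1.18) / 3 = (-0.850) / 3 = -0.283 V.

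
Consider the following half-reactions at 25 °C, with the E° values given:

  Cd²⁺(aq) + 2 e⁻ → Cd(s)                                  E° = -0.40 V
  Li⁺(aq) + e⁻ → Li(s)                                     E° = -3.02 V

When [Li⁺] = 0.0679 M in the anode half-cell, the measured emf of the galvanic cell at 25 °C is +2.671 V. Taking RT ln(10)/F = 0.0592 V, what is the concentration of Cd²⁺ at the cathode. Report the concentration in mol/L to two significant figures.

0.24 M

Cd²⁺/Cd is the cathode, Li⁺/Li the anode: E°cell = +2.62 V, n = 2.
Overall reaction: Cd²⁺(aq) + 2 Li(s) → Cd(s) + 2 Li⁺(aq); Q = [Li⁺]^2/[Cd²⁺]^1.
From E = E° − (0.0592/n) log Q: log Q = (E° − E)·n/0.0592 = (+2.62 − (+2.671))·2/0.0592 = -1.7230.
So 1·log[Cd²⁺] = 2·log(0.0679) − log Q = -2.3363 − (-1.7230) = -0.6133; [Cd²⁺] = 10^(-0.6133) ≈ 0.24 M.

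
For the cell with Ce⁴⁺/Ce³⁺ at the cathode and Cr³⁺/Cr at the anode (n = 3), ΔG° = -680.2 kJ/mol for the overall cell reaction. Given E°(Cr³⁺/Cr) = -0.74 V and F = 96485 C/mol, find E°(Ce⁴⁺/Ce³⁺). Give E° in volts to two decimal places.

E°cell = −ΔG°/(nF) = −(-680.2×10³)/((3)(96485)) = +2.350 V.
Since Ce⁴⁺/Ce³⁺ is the cathode and Cr³⁺/Cr the anode, E°cell = E°(Ce⁴⁺/Ce³⁺) − E°(Cr³⁺/Cr).
So E°(Ce⁴⁺/Ce³⁺) = E°cell + E°(Cr³⁺/Cr) = +2.350 + (-0.74) = +1.61 V.

+1.61 V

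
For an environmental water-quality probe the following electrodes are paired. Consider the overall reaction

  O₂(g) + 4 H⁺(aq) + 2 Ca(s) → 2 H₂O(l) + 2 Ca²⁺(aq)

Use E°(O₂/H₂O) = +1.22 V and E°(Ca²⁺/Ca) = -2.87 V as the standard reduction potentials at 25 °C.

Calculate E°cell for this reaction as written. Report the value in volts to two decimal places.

+4.09 V

The O₂/H₂O couple has the higher reduction potential, so it is the cathode; Ca²⁺/Ca is oxidised at the anode.
E°cell = E°(cathode) − E°(anode) = (+1.22) − (-2.87) = +4.09 V.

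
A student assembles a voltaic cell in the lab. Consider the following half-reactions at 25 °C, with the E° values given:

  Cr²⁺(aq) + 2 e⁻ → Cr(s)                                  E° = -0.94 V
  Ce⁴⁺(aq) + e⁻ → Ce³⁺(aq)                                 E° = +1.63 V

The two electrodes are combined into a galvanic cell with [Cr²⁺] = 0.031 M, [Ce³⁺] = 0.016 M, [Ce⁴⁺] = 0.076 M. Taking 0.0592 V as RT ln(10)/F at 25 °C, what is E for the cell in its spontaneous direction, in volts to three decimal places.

Ce⁴⁺/Ce³⁺ is the cathode (higher E°), Cr²⁺/Cr the anode: E°cell = +1.63 − (-0.94) = +2.57 V, n = 2.
Overall: 2 Ce⁴⁺(aq) + Cr(s) → 2 Ce³⁺(aq) + Cr²⁺(aq)
Q = [Ce³⁺]^2·[Cr²⁺] / ([Ce⁴⁺]^2); log Q = -2.862.
E = E° − (0.0592/n) log Q = +2.57 − (0.0592/2)(-2.862) = +2.655 V.

+2.655 V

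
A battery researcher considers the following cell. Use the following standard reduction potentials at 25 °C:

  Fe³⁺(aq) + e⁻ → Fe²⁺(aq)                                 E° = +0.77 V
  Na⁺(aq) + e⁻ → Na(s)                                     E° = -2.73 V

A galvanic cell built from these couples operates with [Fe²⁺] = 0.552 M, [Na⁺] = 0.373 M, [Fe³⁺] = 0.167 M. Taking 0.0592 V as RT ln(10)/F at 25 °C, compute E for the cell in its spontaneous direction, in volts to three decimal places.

+3.495 V

Fe³⁺/Fe²⁺ is the cathode (higher E°), Na⁺/Na the anode: E°cell = +0.77 − (-2.73) = +3.50 V, n = 1.
Overall: Fe³⁺(aq) + Na(s) → Fe²⁺(aq) + Na⁺(aq)
Q = [Fe²⁺]·[Na⁺] / ([Fe³⁺]); log Q = 0.091.
E = E° − (0.0592/n) log Q = +3.50 − (0.0592/1)(0.091) = +3.495 V.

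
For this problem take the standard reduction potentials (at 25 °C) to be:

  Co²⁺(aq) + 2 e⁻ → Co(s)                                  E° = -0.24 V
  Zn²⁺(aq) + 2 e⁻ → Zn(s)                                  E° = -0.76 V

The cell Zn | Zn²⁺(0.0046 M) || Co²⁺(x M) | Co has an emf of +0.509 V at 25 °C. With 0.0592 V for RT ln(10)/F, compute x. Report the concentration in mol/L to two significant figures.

0.0020 M

Co²⁺/Co is the cathode, Zn²⁺/Zn the anode: E°cell = +0.52 V, n = 2.
Overall reaction: Co²⁺(aq) + Zn(s) → Co(s) + Zn²⁺(aq); Q = [Zn²⁺]^1/[Co²⁺]^1.
From E = E° − (0.0592/n) log Q: log Q = (E° − E)·n/0.0592 = (+0.52 − (+0.509))·2/0.0592 = 0.3716.
So 1·log[Co²⁺] = 1·log(0.0046) − log Q = -2.3372 − (0.3716) = -2.7088; [Co²⁺] = 10^(-2.7088) ≈ 0.0020 M.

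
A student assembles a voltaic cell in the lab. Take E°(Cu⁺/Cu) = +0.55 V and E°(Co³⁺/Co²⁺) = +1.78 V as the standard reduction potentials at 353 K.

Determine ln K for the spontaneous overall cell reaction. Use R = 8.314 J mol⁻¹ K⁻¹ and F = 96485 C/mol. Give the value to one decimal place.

Cathode: Co³⁺/Co²⁺; anode: Cu⁺/Cu. E°cell = (+1.78) − (+0.55) = +1.23 V, with n = 1.
ΔG° = −nFE° = −RT ln K, so ln K = nFE°/(RT) = (1)(96485)(+1.23) / ((8.314)(353)) = 40.437.

40.4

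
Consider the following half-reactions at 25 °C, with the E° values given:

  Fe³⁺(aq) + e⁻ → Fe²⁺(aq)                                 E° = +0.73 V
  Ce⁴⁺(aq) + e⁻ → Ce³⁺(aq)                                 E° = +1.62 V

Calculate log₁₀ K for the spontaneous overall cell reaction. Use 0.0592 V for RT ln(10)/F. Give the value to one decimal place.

15.0

Cathode: Ce⁴⁺/Ce³⁺; anode: Fe³⁺/Fe²⁺. E°cell = +0.89 V, n = 1.
log K = nE°cell / 0.0592 = (1)(+0.89) / 0.0592 = 15.0.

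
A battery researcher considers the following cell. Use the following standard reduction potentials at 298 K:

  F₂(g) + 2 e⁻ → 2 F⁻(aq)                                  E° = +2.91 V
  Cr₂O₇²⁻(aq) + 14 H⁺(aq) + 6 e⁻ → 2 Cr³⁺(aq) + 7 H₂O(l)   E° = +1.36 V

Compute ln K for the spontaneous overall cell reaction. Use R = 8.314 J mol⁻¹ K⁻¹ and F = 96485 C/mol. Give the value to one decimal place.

362.2

Cathode: F₂/F⁻; anode: Cr₂O₇²⁻/Cr³⁺. E°cell = (+2.91) − (+1.36) = +1.55 V, with n = 6.
ΔG° = −nFE° = −RT ln K, so ln K = nFE°/(RT) = (6)(96485)(+1.55) / ((8.314)(298)) = 362.173.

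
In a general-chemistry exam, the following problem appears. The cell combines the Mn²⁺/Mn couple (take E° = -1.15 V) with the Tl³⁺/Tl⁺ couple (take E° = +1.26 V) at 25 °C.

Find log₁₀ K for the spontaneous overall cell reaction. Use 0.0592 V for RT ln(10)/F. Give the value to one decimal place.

81.4

Cathode: Tl³⁺/Tl⁺; anode: Mn²⁺/Mn. E°cell = +2.41 V, n = 2.
log K = nE°cell / 0.0592 = (2)(+2.41) / 0.0592 = 81.4.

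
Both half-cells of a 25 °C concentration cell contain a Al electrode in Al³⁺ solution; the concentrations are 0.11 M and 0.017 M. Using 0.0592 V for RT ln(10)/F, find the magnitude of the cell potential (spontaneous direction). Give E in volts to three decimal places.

For a concentration cell E°cell = 0. The 0.11 M side is the cathode (reduction is favoured where [Al³⁺] is higher).
With n = 3, E = −(0.0592/3) log([Al³⁺]ₐₙ/[Al³⁺]꜀ₐₜ) = −(0.0592/3) log(0.017/0.11) = −(0.0592/3)(-0.811) = +0.016 V.

+0.016 V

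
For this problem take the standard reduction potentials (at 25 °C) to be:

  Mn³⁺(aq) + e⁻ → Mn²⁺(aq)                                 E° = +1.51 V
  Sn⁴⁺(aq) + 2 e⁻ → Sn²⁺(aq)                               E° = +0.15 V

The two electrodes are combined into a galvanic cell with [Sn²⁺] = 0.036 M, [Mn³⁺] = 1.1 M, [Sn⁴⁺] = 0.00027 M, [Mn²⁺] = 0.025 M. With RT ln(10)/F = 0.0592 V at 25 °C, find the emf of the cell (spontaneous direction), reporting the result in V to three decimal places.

+1.520 V

Mn³⁺/Mn²⁺ is the cathode (higher E°), Sn⁴⁺/Sn²⁺ the anode: E°cell = +1.51 − (+0.15) = +1.36 V, n = 2.
Overall: 2 Mn³⁺(aq) + Sn²⁺(aq) → 2 Mn²⁺(aq) + Sn⁴⁺(aq)
Q = [Mn²⁺]^2·[Sn⁴⁺] / ([Mn³⁺]^2·[Sn²⁺]); log Q = -5.412.
E = E° − (0.0592/n) log Q = +1.36 − (0.0592/2)(-5.412) = +1.520 V.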